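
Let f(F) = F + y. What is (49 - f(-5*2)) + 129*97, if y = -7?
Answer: 12579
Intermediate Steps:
f(F) = -7 + F (f(F) = F - 7 = -7 + F)
(49 - f(-5*2)) + 129*97 = (49 - (-7 - 5*2)) + 129*97 = (49 - (-7 - 10)) + 12513 = (49 - 1*(-17)) + 12513 = (49 + 17) + 12513 = 66 + 12513 = 12579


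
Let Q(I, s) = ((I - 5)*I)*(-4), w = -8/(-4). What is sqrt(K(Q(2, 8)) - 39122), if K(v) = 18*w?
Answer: I*sqrt(39086) ≈ 197.7*I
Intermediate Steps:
w = 2 (w = -8*(-1/4) = 2)
Q(I, s) = -4*I*(-5 + I) (Q(I, s) = ((-5 + I)*I)*(-4) = (I*(-5 + I))*(-4) = -4*I*(-5 + I))
K(v) = 36 (K(v) = 18*2 = 36)
sqrt(K(Q(2, 8)) - 39122) = sqrt(36 - 39122) = sqrt(-39086) = I*sqrt(39086)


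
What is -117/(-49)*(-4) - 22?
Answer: -1546/49 ≈ -31.551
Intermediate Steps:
-117/(-49)*(-4) - 22 = -117*(-1/49)*(-4) - 22 = (117/49)*(-4) - 22 = -468/49 - 22 = -1546/49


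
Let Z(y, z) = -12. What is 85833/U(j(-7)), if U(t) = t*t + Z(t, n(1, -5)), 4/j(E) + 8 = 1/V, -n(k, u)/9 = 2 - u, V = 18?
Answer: -585066339/80068 ≈ -7307.1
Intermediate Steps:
n(k, u) = -18 + 9*u (n(k, u) = -9*(2 - u) = -18 + 9*u)
j(E) = -72/143 (j(E) = 4/(-8 + 1/18) = 4/(-143/18) = 4*(-18/143) = -72/143)
U(t) = -12 + t² (U(t) = t*t - 12 = t² - 12 = -12 + t²)
85833/U(j(-7)) = 85833/(-12 + (-72/143)²) = 85833/(-12 + 5184/20449) = 85833/(-240204/20449) = 85833*(-20449/240204) = -585066339/80068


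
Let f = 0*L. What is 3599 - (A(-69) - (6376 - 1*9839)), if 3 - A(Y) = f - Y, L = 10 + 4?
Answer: 202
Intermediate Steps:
L = 14
f = 0 (f = 0*14 = 0)
A(Y) = 3 + Y (A(Y) = 3 - (0 - Y) = 3 - (-1)*Y = 3 + Y)
3599 - (A(-69) - (6376 - 1*9839)) = 3599 - ((3 - 69) - (6376 - 1*9839)) = 3599 - (-66 - (6376 - 9839)) = 3599 - (-66 - 1*(-3463)) = 3599 - (-66 + 3463) = 3599 - 1*3397 = 3599 - 3397 = 202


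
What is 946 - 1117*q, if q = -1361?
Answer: 1521183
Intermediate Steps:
946 - 1117*q = 946 - 1117*(-1361) = 946 + 1520237 = 1521183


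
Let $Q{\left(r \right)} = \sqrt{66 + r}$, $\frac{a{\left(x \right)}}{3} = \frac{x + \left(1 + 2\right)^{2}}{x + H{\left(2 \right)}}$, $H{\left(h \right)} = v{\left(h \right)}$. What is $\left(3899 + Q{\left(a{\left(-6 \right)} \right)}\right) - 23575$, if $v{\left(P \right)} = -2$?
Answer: $-19676 + \frac{\sqrt{1038}}{4} \approx -19668.0$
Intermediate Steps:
$H{\left(h \right)} = -2$
$a{\left(x \right)} = \frac{3 \left(9 + x\right)}{-2 + x}$ ($a{\left(x \right)} = 3 \frac{x + \left(1 + 2\right)^{2}}{x - 2} = 3 \frac{x + 3^{2}}{-2 + x} = 3 \frac{x + 9}{-2 + x} = 3 \frac{9 + x}{-2 + x} = \frac{3 \left(9 + x\right)}{-2 + x}$)
$\left(3899 + Q{\left(a{\left(-6 \right)} \right)}\right) - 23575 = \left(3899 + \sqrt{66 + \frac{3 \left(9 - 6\right)}{-2 - 6}}\right) - 23575 = \left(3899 + \sqrt{66 + 3 \frac{1}{-8} \cdot 3}\right) - 23575 = \left(3899 + \sqrt{66 + 3 \left(- \frac{1}{8}\right) 3}\right) - 23575 = \left(3899 + \sqrt{66 - \frac{9}{8}}\right) - 23575 = \left(3899 + \sqrt{\frac{519}{8}}\right) - 23575 = \left(3899 + \frac{\sqrt{1038}}{4}\right) - 23575 = -19676 + \frac{\sqrt{1038}}{4}$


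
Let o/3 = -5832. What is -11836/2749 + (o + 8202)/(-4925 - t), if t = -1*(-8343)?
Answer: -65745421/18236866 ≈ -3.6051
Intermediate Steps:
o = -17496 (o = 3*(-5832) = -17496)
t = 8343
-11836/2749 + (o + 8202)/(-4925 - t) = -11836/2749 + (-17496 + 8202)/(-4925 - 1*8343) = -11836*1/2749 - 9294/(-4925 - 8343) = -11836/2749 - 9294/(-13268) = -11836/2749 - 9294*(-1/13268) = -11836/2749 + 4647/6634 = -65745421/18236866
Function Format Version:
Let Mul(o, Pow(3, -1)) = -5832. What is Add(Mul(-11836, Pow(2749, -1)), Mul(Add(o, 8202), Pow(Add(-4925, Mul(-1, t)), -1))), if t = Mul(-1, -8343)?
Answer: Rational(-65745421, 18236866) ≈ -3.6051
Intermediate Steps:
o = -17496 (o = Mul(3, -5832) = -17496)
t = 8343
Add(Mul(-11836, Pow(2749, -1)), Mul(Add(o, 8202), Pow(Add(-4925, Mul(-1, t)), -1))) = Add(Mul(-11836, Pow(2749, -1)), Mul(Add(-17496, 8202), Pow(Add(-4925, Mul(-1, 8343)), -1))) = Add(Mul(-11836, Rational(1, 2749)), Mul(-9294, Pow(Add(-4925, -8343), -1))) = Add(Rational(-11836, 2749), Mul(-9294, Pow(-13268, -1))) = Add(Rational(-11836, 2749), Mul(-9294, Rational(-1, 13268))) = Add(Rational(-11836, 2749), Rational(4647, 6634)) = Rational(-65745421, 18236866)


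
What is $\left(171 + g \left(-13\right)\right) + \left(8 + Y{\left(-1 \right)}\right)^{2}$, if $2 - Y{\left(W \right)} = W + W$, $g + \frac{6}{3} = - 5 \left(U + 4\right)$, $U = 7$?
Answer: $1056$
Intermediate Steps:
$g = -57$ ($g = -2 - 5 \left(7 + 4\right) = -2 - 55 = -57$)
$Y{\left(W \right)} = 2 - 2 W$ ($Y{\left(W \right)} = 2 - \left(W + W\right) = 2 - 2 W$)
$\left(171 + g \left(-13\right)\right) + \left(8 + Y{\left(-1 \right)}\right)^{2} = \left(171 - -741\right) + \left(8 + \left(2 - -2\right)\right)^{2} = \left(171 + 741\right) + \left(8 + \left(2 + 2\right)\right)^{2} = 912 + \left(8 + 4\right)^{2} = 912 + 12^{2} = 912 + 144 = 1056$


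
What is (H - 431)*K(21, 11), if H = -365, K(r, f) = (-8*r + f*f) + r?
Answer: 20696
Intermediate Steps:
K(r, f) = f² - 7*r (K(r, f) = (-8*r + f²) + r = (f² - 8*r) + r = f² - 7*r)
(H - 431)*K(21, 11) = (-365 - 431)*(11² - 7*21) = -796*(121 - 147) = -796*(-26) = 20696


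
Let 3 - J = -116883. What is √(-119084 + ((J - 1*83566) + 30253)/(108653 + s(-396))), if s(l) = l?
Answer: I*√1395607350164855/108257 ≈ 345.08*I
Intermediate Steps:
J = 116886 (J = 3 - 1*(-116883) = 3 + 116883 = 116886)
√(-119084 + ((J - 1*83566) + 30253)/(108653 + s(-396))) = √(-119084 + ((116886 - 1*83566) + 30253)/(108653 - 396)) = √(-119084 + ((116886 - 83566) + 30253)/108257) = √(-119084 + (33320 + 30253)*(1/108257)) = √(-119084 + 63573*(1/108257)) = √(-119084 + 63573/108257) = √(-12891613015/108257) = I*√1395607350164855/108257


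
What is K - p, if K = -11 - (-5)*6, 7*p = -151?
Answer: 284/7 ≈ 40.571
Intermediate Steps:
p = -151/7 (p = (⅐)*(-151) = -151/7 ≈ -21.571)
K = 19 (K = -11 - 1*(-30) = -11 + 30 = 19)
K - p = 19 - 1*(-151/7) = 19 + 151/7 = 284/7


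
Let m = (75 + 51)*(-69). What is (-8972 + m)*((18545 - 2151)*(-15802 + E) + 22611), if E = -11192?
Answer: 7817505763650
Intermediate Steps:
m = -8694 (m = 126*(-69) = -8694)
(-8972 + m)*((18545 - 2151)*(-15802 + E) + 22611) = (-8972 - 8694)*((18545 - 2151)*(-15802 - 11192) + 22611) = -17666*(16394*(-26994) + 22611) = -17666*(-442539636 + 22611) = -17666*(-442517025) = 7817505763650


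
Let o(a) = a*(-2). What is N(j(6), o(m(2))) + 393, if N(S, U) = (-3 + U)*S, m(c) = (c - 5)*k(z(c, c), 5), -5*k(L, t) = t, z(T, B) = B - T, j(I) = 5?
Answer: 348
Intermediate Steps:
k(L, t) = -t/5
m(c) = 5 - c (m(c) = (c - 5)*(-⅕*5) = (-5 + c)*(-1) = 5 - c)
o(a) = -2*a
N(S, U) = S*(-3 + U)
N(j(6), o(m(2))) + 393 = 5*(-3 - 2*(5 - 1*2)) + 393 = 5*(-3 - 2*(5 - 2)) + 393 = 5*(-3 - 2*3) + 393 = 5*(-3 - 6) + 393 = 5*(-9) + 393 = -45 + 393 = 348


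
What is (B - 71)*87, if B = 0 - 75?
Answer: -12702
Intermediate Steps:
B = -75
(B - 71)*87 = (-75 - 71)*87 = -146*87 = -12702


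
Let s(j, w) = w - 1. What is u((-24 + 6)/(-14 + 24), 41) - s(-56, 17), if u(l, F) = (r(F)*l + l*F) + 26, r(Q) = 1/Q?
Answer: -13088/205 ≈ -63.844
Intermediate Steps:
r(Q) = 1/Q
s(j, w) = -1 + w
u(l, F) = 26 + F*l + l/F (u(l, F) = (l/F + l*F) + 26 = (l/F + F*l) + 26 = (F*l + l/F) + 26 = 26 + F*l + l/F)
u((-24 + 6)/(-14 + 24), 41) - s(-56, 17) = (26 + 41*((-24 + 6)/(-14 + 24)) + ((-24 + 6)/(-14 + 24))/41) - (-1 + 17) = (26 + 41*(-18/10) - 18/10*(1/41)) - 1*16 = (26 + 41*(-18*⅒) - 18*⅒*(1/41)) - 16 = (26 + 41*(-9/5) - 9/5*1/41) - 16 = (26 - 369/5 - 9/205) - 16 = -9808/205 - 16 = -13088/205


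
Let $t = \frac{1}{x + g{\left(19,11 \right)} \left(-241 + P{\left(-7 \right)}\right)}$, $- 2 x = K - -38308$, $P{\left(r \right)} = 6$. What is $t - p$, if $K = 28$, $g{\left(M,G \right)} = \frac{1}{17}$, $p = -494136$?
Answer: $\frac{161133302359}{326091} \approx 4.9414 \cdot 10^{5}$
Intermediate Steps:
$g{\left(M,G \right)} = \frac{1}{17}$
$x = -19168$ ($x = - \frac{28 - -38308}{2} = - \frac{28 + 38308}{2} = \left(- \frac{1}{2}\right) 38336 = -19168$)
$t = - \frac{17}{326091}$ ($t = \frac{1}{-19168 + \frac{-241 + 6}{17}} = \frac{1}{-19168 + \frac{1}{17} \left(-235\right)} = \frac{1}{-19168 - \frac{235}{17}} = \frac{1}{- \frac{326091}{17}} = - \frac{17}{326091} \approx -5.2133 \cdot 10^{-5}$)
$t - p = - \frac{17}{326091} - -494136 = - \frac{17}{326091} + 494136 = \frac{161133302359}{326091}$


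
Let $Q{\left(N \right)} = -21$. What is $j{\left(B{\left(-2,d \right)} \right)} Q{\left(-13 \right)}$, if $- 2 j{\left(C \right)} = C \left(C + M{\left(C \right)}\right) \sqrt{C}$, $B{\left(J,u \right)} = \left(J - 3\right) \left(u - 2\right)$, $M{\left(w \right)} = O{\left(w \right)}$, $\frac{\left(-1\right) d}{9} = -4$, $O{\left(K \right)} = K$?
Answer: $606900 i \sqrt{170} \approx 7.913 \cdot 10^{6} i$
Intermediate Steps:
$d = 36$ ($d = \left(-9\right) \left(-4\right) = 36$)
$M{\left(w \right)} = w$
$B{\left(J,u \right)} = \left(-3 + J\right) \left(-2 + u\right)$
$j{\left(C \right)} = - C^{\frac{5}{2}}$ ($j{\left(C \right)} = - \frac{C \left(C + C\right) \sqrt{C}}{2} = - \frac{C 2 C \sqrt{C}}{2} = - \frac{2 C^{2} \sqrt{C}}{2} = - \frac{2 C^{\frac{5}{2}}}{2} = - C^{\frac{5}{2}}$)
$j{\left(B{\left(-2,d \right)} \right)} Q{\left(-13 \right)} = - \left(6 - 108 - -4 - 72\right)^{\frac{5}{2}} \left(-21\right) = - \left(6 - 108 + 4 - 72\right)^{\frac{5}{2}} \left(-21\right) = - \left(-170\right)^{\frac{5}{2}} \left(-21\right) = - 28900 i \sqrt{170} \left(-21\right) = 606900 i \sqrt{170}$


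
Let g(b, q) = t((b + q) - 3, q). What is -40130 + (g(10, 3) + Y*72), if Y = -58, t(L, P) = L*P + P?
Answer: -44273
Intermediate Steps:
t(L, P) = P + L*P
g(b, q) = q*(-2 + b + q) (g(b, q) = q*(1 + ((b + q) - 3)) = q*(1 + (-3 + b + q)) = q*(-2 + b + q))
-40130 + (g(10, 3) + Y*72) = -40130 + (3*(-2 + 10 + 3) - 58*72) = -40130 + (3*11 - 4176) = -40130 + (33 - 4176) = -40130 - 4143 = -44273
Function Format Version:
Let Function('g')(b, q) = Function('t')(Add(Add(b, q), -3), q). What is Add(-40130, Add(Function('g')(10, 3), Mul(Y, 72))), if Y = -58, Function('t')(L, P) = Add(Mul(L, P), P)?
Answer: -44273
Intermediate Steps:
Function('t')(L, P) = Add(P, Mul(L, P))
Function('g')(b, q) = Mul(q, Add(-2, b, q)) (Function('g')(b, q) = Mul(q, Add(1, Add(Add(b, q), -3))) = Mul(q, Add(1, Add(-3, b, q))) = Mul(q, Add(-2, b, q)))
Add(-40130, Add(Function('g')(10, 3), Mul(Y, 72))) = Add(-40130, Add(Mul(3, Add(-2, 10, 3)), Mul(-58, 72))) = Add(-40130, Add(Mul(3, 11), -4176)) = Add(-40130, Add(33, -4176)) = Add(-40130, -4143) = -44273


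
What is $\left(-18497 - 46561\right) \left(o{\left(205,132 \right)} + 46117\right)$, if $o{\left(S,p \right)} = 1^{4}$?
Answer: $-3000344844$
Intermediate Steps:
$o{\left(S,p \right)} = 1$
$\left(-18497 - 46561\right) \left(o{\left(205,132 \right)} + 46117\right) = \left(-18497 - 46561\right) \left(1 + 46117\right) = \left(-65058\right) 46118 = -3000344844$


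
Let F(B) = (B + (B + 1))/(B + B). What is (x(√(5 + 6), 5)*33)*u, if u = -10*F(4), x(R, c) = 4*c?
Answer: -7425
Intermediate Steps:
F(B) = (1 + 2*B)/(2*B) (F(B) = (B + (1 + B))/((2*B)) = (1 + 2*B)*(1/(2*B)) = (1 + 2*B)/(2*B))
u = -45/4 (u = -10*(½ + 4)/4 = -5*9/(2*2) = -10*9/8 = -45/4 ≈ -11.250)
(x(√(5 + 6), 5)*33)*u = ((4*5)*33)*(-45/4) = (20*33)*(-45/4) = 660*(-45/4) = -7425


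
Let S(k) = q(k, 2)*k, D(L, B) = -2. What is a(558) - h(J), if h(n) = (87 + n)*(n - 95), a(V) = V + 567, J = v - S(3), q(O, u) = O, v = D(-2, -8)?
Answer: 9181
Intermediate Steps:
v = -2
S(k) = k² (S(k) = k*k = k²)
J = -11 (J = -2 - 1*3² = -2 - 1*9 = -2 - 9 = -11)
a(V) = 567 + V
h(n) = (-95 + n)*(87 + n) (h(n) = (87 + n)*(-95 + n) = (-95 + n)*(87 + n))
a(558) - h(J) = (567 + 558) - (-8265 + (-11)² - 8*(-11)) = 1125 - (-8265 + 121 + 88) = 1125 - 1*(-8056) = 1125 + 8056 = 9181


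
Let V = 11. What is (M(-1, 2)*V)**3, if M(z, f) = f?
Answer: 10648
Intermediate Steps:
(M(-1, 2)*V)**3 = (2*11)**3 = 22**3 = 10648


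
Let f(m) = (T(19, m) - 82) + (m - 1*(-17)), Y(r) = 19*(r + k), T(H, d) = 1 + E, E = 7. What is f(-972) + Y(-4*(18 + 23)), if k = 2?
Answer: -4107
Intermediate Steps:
T(H, d) = 8 (T(H, d) = 1 + 7 = 8)
Y(r) = 38 + 19*r (Y(r) = 19*(r + 2) = 19*(2 + r) = 38 + 19*r)
f(m) = -57 + m (f(m) = (8 - 82) + (m - 1*(-17)) = -74 + (m + 17) = -74 + (17 + m) = -57 + m)
f(-972) + Y(-4*(18 + 23)) = (-57 - 972) + (38 + 19*(-4*(18 + 23))) = -1029 + (38 + 19*(-4*41)) = -1029 + (38 + 19*(-164)) = -1029 + (38 - 3116) = -1029 - 3078 = -4107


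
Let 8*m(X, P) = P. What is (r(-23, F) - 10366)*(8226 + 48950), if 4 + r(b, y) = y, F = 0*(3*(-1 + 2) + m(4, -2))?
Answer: -592915120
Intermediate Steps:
m(X, P) = P/8
F = 0 (F = 0*(3*(-1 + 2) + (⅛)*(-2)) = 0*(3*1 - ¼) = 0*(3 - ¼) = 0*(11/4) = 0)
r(b, y) = -4 + y
(r(-23, F) - 10366)*(8226 + 48950) = ((-4 + 0) - 10366)*(8226 + 48950) = (-4 - 10366)*57176 = -10370*57176 = -592915120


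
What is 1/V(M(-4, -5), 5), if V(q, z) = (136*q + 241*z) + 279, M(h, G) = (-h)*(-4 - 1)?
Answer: -1/1236 ≈ -0.00080906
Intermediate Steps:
M(h, G) = 5*h (M(h, G) = -h*(-5) = 5*h)
V(q, z) = 279 + 136*q + 241*z
1/V(M(-4, -5), 5) = 1/(279 + 136*(5*(-4)) + 241*5) = 1/(279 + 136*(-20) + 1205) = 1/(279 - 2720 + 1205) = 1/(-1236) = -1/1236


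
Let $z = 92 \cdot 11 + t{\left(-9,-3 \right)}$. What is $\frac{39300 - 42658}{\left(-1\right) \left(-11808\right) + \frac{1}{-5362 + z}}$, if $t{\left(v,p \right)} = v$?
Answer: $- \frac{14637522}{51471071} \approx -0.28438$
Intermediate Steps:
$z = 1003$ ($z = 92 \cdot 11 - 9 = 1012 - 9 = 1003$)
$\frac{39300 - 42658}{\left(-1\right) \left(-11808\right) + \frac{1}{-5362 + z}} = \frac{39300 - 42658}{\left(-1\right) \left(-11808\right) + \frac{1}{-5362 + 1003}} = - \frac{3358}{11808 + \frac{1}{-4359}} = - \frac{3358}{11808 - \frac{1}{4359}} = - \frac{3358}{\frac{51471071}{4359}} = \left(-3358\right) \frac{4359}{51471071} = - \frac{14637522}{51471071}$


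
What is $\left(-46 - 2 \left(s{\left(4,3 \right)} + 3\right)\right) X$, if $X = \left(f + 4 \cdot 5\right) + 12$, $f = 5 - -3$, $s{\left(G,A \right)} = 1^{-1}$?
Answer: $-2160$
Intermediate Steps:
$s{\left(G,A \right)} = 1$
$f = 8$ ($f = 5 + 3 = 8$)
$X = 40$ ($X = \left(8 + 4 \cdot 5\right) + 12 = \left(8 + 20\right) + 12 = 28 + 12 = 40$)
$\left(-46 - 2 \left(s{\left(4,3 \right)} + 3\right)\right) X = \left(-46 - 2 \left(1 + 3\right)\right) 40 = \left(-46 - 8\right) 40 = \left(-54\right) 40 = -2160$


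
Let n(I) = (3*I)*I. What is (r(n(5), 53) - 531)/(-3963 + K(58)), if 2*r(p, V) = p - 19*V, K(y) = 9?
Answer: 997/3954 ≈ 0.25215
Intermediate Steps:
n(I) = 3*I²
r(p, V) = p/2 - 19*V/2 (r(p, V) = (p - 19*V)/2 = p/2 - 19*V/2)
(r(n(5), 53) - 531)/(-3963 + K(58)) = (((3*5²)/2 - 19/2*53) - 531)/(-3963 + 9) = (((3*25)/2 - 1007/2) - 531)/(-3954) = (((½)*75 - 1007/2) - 531)*(-1/3954) = ((75/2 - 1007/2) - 531)*(-1/3954) = (-466 - 531)*(-1/3954) = -997*(-1/3954) = 997/3954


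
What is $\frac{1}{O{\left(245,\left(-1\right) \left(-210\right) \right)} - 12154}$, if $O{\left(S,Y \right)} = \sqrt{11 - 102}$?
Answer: $- \frac{12154}{147719807} - \frac{i \sqrt{91}}{147719807} \approx -8.2277 \cdot 10^{-5} - 6.4578 \cdot 10^{-8} i$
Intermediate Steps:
$O{\left(S,Y \right)} = i \sqrt{91}$ ($O{\left(S,Y \right)} = \sqrt{-91} = i \sqrt{91}$)
$\frac{1}{O{\left(245,\left(-1\right) \left(-210\right) \right)} - 12154} = \frac{1}{i \sqrt{91} - 12154} = \frac{1}{-12154 + i \sqrt{91}}$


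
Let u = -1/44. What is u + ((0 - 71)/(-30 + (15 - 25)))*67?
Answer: 52317/440 ≈ 118.90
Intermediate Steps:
u = -1/44 (u = -1*1/44 = -1/44 ≈ -0.022727)
u + ((0 - 71)/(-30 + (15 - 25)))*67 = -1/44 + ((0 - 71)/(-30 + (15 - 25)))*67 = -1/44 - 71/(-30 - 10)*67 = -1/44 - 71/(-40)*67 = -1/44 - 71*(-1/40)*67 = -1/44 + (71/40)*67 = -1/44 + 4757/40 = 52317/440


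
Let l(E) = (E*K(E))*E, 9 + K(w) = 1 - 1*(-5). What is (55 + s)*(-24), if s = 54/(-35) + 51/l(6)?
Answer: -133522/105 ≈ -1271.6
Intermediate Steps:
K(w) = -3 (K(w) = -9 + (1 - 1*(-5)) = -9 + (1 + 5) = -9 + 6 = -3)
l(E) = -3*E² (l(E) = (E*(-3))*E = (-3*E)*E = -3*E²)
s = -2539/1260 (s = 54/(-35) + 51/((-3*6²)) = 54*(-1/35) + 51/((-3*36)) = -54/35 + 51/(-108) = -54/35 + 51*(-1/108) = -54/35 - 17/36 = -2539/1260 ≈ -2.0151)
(55 + s)*(-24) = (55 - 2539/1260)*(-24) = (66761/1260)*(-24) = -133522/105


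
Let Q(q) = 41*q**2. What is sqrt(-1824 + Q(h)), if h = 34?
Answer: 2*sqrt(11393) ≈ 213.48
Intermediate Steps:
sqrt(-1824 + Q(h)) = sqrt(-1824 + 41*34**2) = sqrt(-1824 + 41*1156) = sqrt(-1824 + 47396) = sqrt(45572) = 2*sqrt(11393)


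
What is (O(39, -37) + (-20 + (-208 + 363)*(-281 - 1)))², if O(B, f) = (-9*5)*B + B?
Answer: 2065338916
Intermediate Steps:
O(B, f) = -44*B (O(B, f) = -45*B + B = -44*B)
(O(39, -37) + (-20 + (-208 + 363)*(-281 - 1)))² = (-44*39 + (-20 + (-208 + 363)*(-281 - 1)))² = (-1716 + (-20 + 155*(-282)))² = (-1716 + (-20 - 43710))² = (-1716 - 43730)² = (-45446)² = 2065338916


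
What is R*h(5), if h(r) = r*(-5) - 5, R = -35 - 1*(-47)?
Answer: -360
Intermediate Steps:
R = 12 (R = -35 + 47 = 12)
h(r) = -5 - 5*r (h(r) = -5*r - 5 = -5 - 5*r)
R*h(5) = 12*(-5 - 5*5) = 12*(-5 - 25) = 12*(-30) = -360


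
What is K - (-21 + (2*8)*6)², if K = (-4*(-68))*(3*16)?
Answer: 7431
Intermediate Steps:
K = 13056 (K = 272*48 = 13056)
K - (-21 + (2*8)*6)² = 13056 - (-21 + (2*8)*6)² = 13056 - (-21 + 16*6)² = 13056 - (-21 + 96)² = 13056 - 1*75² = 13056 - 1*5625 = 13056 - 5625 = 7431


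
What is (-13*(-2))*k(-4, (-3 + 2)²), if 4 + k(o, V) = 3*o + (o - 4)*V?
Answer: -624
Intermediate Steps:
k(o, V) = -4 + 3*o + V*(-4 + o) (k(o, V) = -4 + (3*o + (o - 4)*V) = -4 + (3*o + (-4 + o)*V) = -4 + (3*o + V*(-4 + o)) = -4 + 3*o + V*(-4 + o))
(-13*(-2))*k(-4, (-3 + 2)²) = (-13*(-2))*(-4 - 4*(-3 + 2)² + 3*(-4) + (-3 + 2)²*(-4)) = 26*(-4 - 4*(-1)² - 12 + (-1)²*(-4)) = 26*(-4 - 4*1 - 12 + 1*(-4)) = 26*(-4 - 4 - 12 - 4) = 26*(-24) = -624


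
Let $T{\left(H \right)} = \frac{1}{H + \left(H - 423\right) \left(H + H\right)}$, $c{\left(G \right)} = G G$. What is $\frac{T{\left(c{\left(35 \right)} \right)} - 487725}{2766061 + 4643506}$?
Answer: $- \frac{958928315624}{14568134917875} \approx -0.065824$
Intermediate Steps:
$c{\left(G \right)} = G^{2}$
$T{\left(H \right)} = \frac{1}{H + 2 H \left(-423 + H\right)}$ ($T{\left(H \right)} = \frac{1}{H + \left(-423 + H\right) 2 H} = \frac{1}{H + 2 H \left(-423 + H\right)}$)
$\frac{T{\left(c{\left(35 \right)} \right)} - 487725}{2766061 + 4643506} = \frac{\frac{1}{35^{2} \left(-845 + 2 \cdot 35^{2}\right)} - 487725}{2766061 + 4643506} = \frac{\frac{1}{1225 \left(-845 + 2 \cdot 1225\right)} - 487725}{7409567} = \left(\frac{1}{1225 \left(-845 + 2450\right)} - 487725\right) \frac{1}{7409567} = \left(\frac{1}{1225 \cdot 1605} - 487725\right) \frac{1}{7409567} = \left(\frac{1}{1225} \cdot \frac{1}{1605} - 487725\right) \frac{1}{7409567} = \left(\frac{1}{1966125} - 487725\right) \frac{1}{7409567} = \left(- \frac{958928315624}{1966125}\right) \frac{1}{7409567} = - \frac{958928315624}{14568134917875}$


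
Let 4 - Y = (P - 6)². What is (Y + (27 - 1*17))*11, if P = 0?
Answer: -242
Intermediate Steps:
Y = -32 (Y = 4 - (0 - 6)² = 4 - 1*(-6)² = 4 - 1*36 = 4 - 36 = -32)
(Y + (27 - 1*17))*11 = (-32 + (27 - 1*17))*11 = (-32 + (27 - 17))*11 = (-32 + 10)*11 = -22*11 = -242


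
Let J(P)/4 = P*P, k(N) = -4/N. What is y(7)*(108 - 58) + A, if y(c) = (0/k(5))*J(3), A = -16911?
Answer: -16911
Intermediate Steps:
J(P) = 4*P² (J(P) = 4*(P*P) = 4*P²)
y(c) = 0 (y(c) = (0/((-4/5)))*(4*3²) = (0/((-4*⅕)))*(4*9) = (0/(-⅘))*36 = (0*(-5/4))*36 = 0*36 = 0)
y(7)*(108 - 58) + A = 0*(108 - 58) - 16911 = 0*50 - 16911 = 0 - 16911 = -16911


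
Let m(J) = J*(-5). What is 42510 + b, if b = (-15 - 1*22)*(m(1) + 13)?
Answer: 42214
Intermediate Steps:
m(J) = -5*J
b = -296 (b = (-15 - 1*22)*(-5*1 + 13) = (-15 - 22)*(-5 + 13) = -37*8 = -296)
42510 + b = 42510 - 296 = 42214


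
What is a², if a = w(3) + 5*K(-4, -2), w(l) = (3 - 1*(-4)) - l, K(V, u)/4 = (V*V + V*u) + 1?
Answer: 254016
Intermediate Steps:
K(V, u) = 4 + 4*V² + 4*V*u (K(V, u) = 4*((V*V + V*u) + 1) = 4*((V² + V*u) + 1) = 4*(1 + V² + V*u) = 4 + 4*V² + 4*V*u)
w(l) = 7 - l (w(l) = (3 + 4) - l = 7 - l)
a = 504 (a = (7 - 1*3) + 5*(4 + 4*(-4)² + 4*(-4)*(-2)) = (7 - 3) + 5*(4 + 4*16 + 32) = 4 + 5*(4 + 64 + 32) = 4 + 5*100 = 4 + 500 = 504)
a² = 504² = 254016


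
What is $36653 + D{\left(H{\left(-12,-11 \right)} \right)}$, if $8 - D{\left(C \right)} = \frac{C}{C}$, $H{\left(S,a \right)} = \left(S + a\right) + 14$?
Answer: $36660$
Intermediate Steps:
$H{\left(S,a \right)} = 14 + S + a$
$D{\left(C \right)} = 7$ ($D{\left(C \right)} = 8 - \frac{C}{C} = 8 - 1 = 7$)
$36653 + D{\left(H{\left(-12,-11 \right)} \right)} = 36653 + 7 = 36660$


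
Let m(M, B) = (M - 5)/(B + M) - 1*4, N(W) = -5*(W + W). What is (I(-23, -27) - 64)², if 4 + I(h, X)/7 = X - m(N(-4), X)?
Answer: 12489156/169 ≈ 73900.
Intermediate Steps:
N(W) = -10*W
m(M, B) = -4 + (-5 + M)/(B + M) (m(M, B) = (-5 + M)/(B + M) - 4 = -4 + (-5 + M)/(B + M))
I(h, X) = -28 + 7*X - 7*(-125 - 4*X)/(40 + X) (I(h, X) = -28 + 7*(X - (-5 - 4*X - (-30)*(-4))/(X - 10*(-4))) = -28 + 7*(X - (-5 - 4*X - 3*40)/(X + 40)) = -28 + 7*(X - (-5 - 4*X - 120)/(40 + X)) = -28 + 7*(X - (-125 - 4*X)/(40 + X)) = -28 + (7*X - 7*(-125 - 4*X)/(40 + X)) = -28 + 7*X - 7*(-125 - 4*X)/(40 + X))
(I(-23, -27) - 64)² = (7*(-35 + (-27)² + 40*(-27))/(40 - 27) - 64)² = (7*(-35 + 729 - 1080)/13 - 64)² = (7*(1/13)*(-386) - 64)² = (-2702/13 - 64)² = (-3534/13)² = 12489156/169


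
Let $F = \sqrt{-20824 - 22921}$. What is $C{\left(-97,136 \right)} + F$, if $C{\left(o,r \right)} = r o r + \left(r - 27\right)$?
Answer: $-1794003 + i \sqrt{43745} \approx -1.794 \cdot 10^{6} + 209.15 i$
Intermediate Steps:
$C{\left(o,r \right)} = -27 + r + o r^{2}$ ($C{\left(o,r \right)} = o r r + \left(-27 + r\right) = o r^{2} + \left(-27 + r\right) = -27 + r + o r^{2}$)
$F = i \sqrt{43745}$ ($F = \sqrt{-43745} = i \sqrt{43745} \approx 209.15 i$)
$C{\left(-97,136 \right)} + F = \left(-27 + 136 - 97 \cdot 136^{2}\right) + i \sqrt{43745} = \left(-27 + 136 - 1794112\right) + i \sqrt{43745} = -1794003 + i \sqrt{43745}$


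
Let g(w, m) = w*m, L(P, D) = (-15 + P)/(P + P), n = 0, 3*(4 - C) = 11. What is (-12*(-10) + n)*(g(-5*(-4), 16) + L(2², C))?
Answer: 38235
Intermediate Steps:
C = ⅓ (C = 4 - ⅓*11 = 4 - 11/3 = ⅓ ≈ 0.33333)
L(P, D) = (-15 + P)/(2*P) (L(P, D) = (-15 + P)/((2*P)) = (-15 + P)*(1/(2*P)) = (-15 + P)/(2*P))
g(w, m) = m*w
(-12*(-10) + n)*(g(-5*(-4), 16) + L(2², C)) = (-12*(-10) + 0)*(16*(-5*(-4)) + (-15 + 2²)/(2*(2²))) = (120 + 0)*(16*20 + (½)*(-15 + 4)/4) = 120*(320 + (½)*(¼)*(-11)) = 120*(320 - 11/8) = 120*(2549/8) = 38235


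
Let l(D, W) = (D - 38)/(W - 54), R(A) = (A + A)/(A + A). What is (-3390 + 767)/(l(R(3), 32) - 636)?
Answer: 57706/13955 ≈ 4.1351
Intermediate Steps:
R(A) = 1 (R(A) = (2*A)/((2*A)) = (2*A)*(1/(2*A)) = 1)
l(D, W) = (-38 + D)/(-54 + W)
(-3390 + 767)/(l(R(3), 32) - 636) = (-3390 + 767)/((-38 + 1)/(-54 + 32) - 636) = -2623/(-37/(-22) - 636) = -2623/(-1/22*(-37) - 636) = -2623/(37/22 - 636) = -2623/(-13955/22) = -2623*(-22/13955) = 57706/13955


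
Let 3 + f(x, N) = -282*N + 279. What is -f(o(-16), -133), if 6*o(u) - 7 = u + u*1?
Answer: -37782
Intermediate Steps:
o(u) = 7/6 + u/3 (o(u) = 7/6 + (u + u*1)/6 = 7/6 + (u + u)/6 = 7/6 + (2*u)/6 = 7/6 + u/3)
f(x, N) = 276 - 282*N (f(x, N) = -3 + (-282*N + 279) = -3 + (279 - 282*N) = 276 - 282*N)
-f(o(-16), -133) = -(276 - 282*(-133)) = -(276 + 37506) = -1*37782 = -37782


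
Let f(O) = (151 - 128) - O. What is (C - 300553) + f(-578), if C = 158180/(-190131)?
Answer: -57030331892/190131 ≈ -2.9995e+5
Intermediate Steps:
C = -158180/190131 (C = 158180*(-1/190131) = -158180/190131 ≈ -0.83195)
f(O) = 23 - O
(C - 300553) + f(-578) = (-158180/190131 - 300553) + (23 - 1*(-578)) = -57144600623/190131 + (23 + 578) = -57144600623/190131 + 601 = -57030331892/190131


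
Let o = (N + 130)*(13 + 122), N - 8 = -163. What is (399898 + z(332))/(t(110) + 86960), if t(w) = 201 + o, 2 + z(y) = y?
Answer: 200114/41893 ≈ 4.7768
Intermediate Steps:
N = -155 (N = 8 - 163 = -155)
o = -3375 (o = (-155 + 130)*(13 + 122) = -25*135 = -3375)
z(y) = -2 + y
t(w) = -3174 (t(w) = 201 - 3375 = -3174)
(399898 + z(332))/(t(110) + 86960) = (399898 + (-2 + 332))/(-3174 + 86960) = (399898 + 330)/83786 = 400228*(1/83786) = 200114/41893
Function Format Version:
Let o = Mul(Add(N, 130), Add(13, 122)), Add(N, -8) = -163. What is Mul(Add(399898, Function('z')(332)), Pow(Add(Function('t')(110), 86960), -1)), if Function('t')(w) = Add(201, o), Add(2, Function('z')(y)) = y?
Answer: Rational(200114, 41893) ≈ 4.7768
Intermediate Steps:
N = -155 (N = Add(8, -163) = -155)
o = -3375 (o = Mul(Add(-155, 130), Add(13, 122)) = Mul(-25, 135) = -3375)
Function('z')(y) = Add(-2, y)
Function('t')(w) = -3174 (Function('t')(w) = Add(201, -3375) = -3174)
Mul(Add(399898, Function('z')(332)), Pow(Add(Function('t')(110), 86960), -1)) = Mul(Add(399898, Add(-2, 332)), Pow(Add(-3174, 86960), -1)) = Mul(Add(399898, 330), Pow(83786, -1)) = Mul(400228, Rational(1, 83786)) = Rational(200114, 41893)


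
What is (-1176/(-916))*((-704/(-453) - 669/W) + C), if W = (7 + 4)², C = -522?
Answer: -2825365382/4184059 ≈ -675.27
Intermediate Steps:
W = 121 (W = 11² = 121)
(-1176/(-916))*((-704/(-453) - 669/W) + C) = (-1176/(-916))*((-704/(-453) - 669/121) - 522) = (-1176*(-1/916))*((-704*(-1/453) - 669*1/121) - 522) = 294*((704/453 - 669/121) - 522)/229 = 294*(-217873/54813 - 522)/229 = (294/229)*(-28830259/54813) = -2825365382/4184059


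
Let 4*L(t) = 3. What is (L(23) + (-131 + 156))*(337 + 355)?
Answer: 17819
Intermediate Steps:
L(t) = ¾ (L(t) = (¼)*3 = ¾)
(L(23) + (-131 + 156))*(337 + 355) = (¾ + (-131 + 156))*(337 + 355) = (¾ + 25)*692 = (103/4)*692 = 17819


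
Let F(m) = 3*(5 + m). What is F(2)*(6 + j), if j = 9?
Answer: 315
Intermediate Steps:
F(m) = 15 + 3*m
F(2)*(6 + j) = (15 + 3*2)*(6 + 9) = (15 + 6)*15 = 21*15 = 315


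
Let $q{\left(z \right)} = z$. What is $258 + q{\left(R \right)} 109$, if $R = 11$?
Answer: $1457$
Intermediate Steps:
$258 + q{\left(R \right)} 109 = 258 + 11 \cdot 109 = 258 + 1199 = 1457$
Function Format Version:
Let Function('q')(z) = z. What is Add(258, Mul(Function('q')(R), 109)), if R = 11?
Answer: 1457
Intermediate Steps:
Add(258, Mul(Function('q')(R), 109)) = Add(258, Mul(11, 109)) = Add(258, 1199) = 1457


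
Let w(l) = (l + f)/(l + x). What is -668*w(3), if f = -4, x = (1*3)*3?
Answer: 167/3 ≈ 55.667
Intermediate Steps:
x = 9 (x = 3*3 = 9)
w(l) = (-4 + l)/(9 + l) (w(l) = (l - 4)/(l + 9) = (-4 + l)/(9 + l))
-668*w(3) = -668*(-4 + 3)/(9 + 3) = -668*(-1)/12 = -167*(-1)/3 = -668*(-1/12) = 167/3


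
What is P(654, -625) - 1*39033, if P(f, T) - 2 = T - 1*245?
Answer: -39901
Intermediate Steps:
P(f, T) = -243 + T (P(f, T) = 2 + (T - 1*245) = 2 + (T - 245) = 2 + (-245 + T) = -243 + T)
P(654, -625) - 1*39033 = (-243 - 625) - 1*39033 = -868 - 39033 = -39901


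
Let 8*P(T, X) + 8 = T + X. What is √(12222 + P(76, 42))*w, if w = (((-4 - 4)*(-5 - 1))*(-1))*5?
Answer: -120*√48943 ≈ -26548.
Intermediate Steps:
P(T, X) = -1 + T/8 + X/8 (P(T, X) = -1 + (T + X)/8 = -1 + (T/8 + X/8) = -1 + T/8 + X/8)
w = -240 (w = (-8*(-6)*(-1))*5 = (48*(-1))*5 = -48*5 = -240)
√(12222 + P(76, 42))*w = √(12222 + (-1 + (⅛)*76 + (⅛)*42))*(-240) = √(12222 + (-1 + 19/2 + 21/4))*(-240) = √(12222 + 55/4)*(-240) = √(48943/4)*(-240) = (√48943/2)*(-240) = -120*√48943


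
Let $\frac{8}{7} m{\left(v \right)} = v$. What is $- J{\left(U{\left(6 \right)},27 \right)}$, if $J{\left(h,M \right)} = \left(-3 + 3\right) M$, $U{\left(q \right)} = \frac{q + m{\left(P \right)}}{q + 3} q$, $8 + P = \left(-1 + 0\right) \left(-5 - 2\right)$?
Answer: $0$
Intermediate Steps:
$P = -1$ ($P = -8 + \left(-1 + 0\right) \left(-5 - 2\right) = -8 - -7 = -8 + 7 = -1$)
$m{\left(v \right)} = \frac{7 v}{8}$
$U{\left(q \right)} = \frac{q \left(- \frac{7}{8} + q\right)}{3 + q}$ ($U{\left(q \right)} = \frac{q + \frac{7}{8} \left(-1\right)}{q + 3} q = \frac{q - \frac{7}{8}}{3 + q} q = \frac{- \frac{7}{8} + q}{3 + q} q = \frac{q \left(- \frac{7}{8} + q\right)}{3 + q}$)
$J{\left(h,M \right)} = 0$ ($J{\left(h,M \right)} = 0 M = 0$)
$- J{\left(U{\left(6 \right)},27 \right)} = \left(-1\right) 0 = 0$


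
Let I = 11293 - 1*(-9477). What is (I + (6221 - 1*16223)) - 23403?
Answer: -12635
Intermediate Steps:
I = 20770 (I = 11293 + 9477 = 20770)
(I + (6221 - 1*16223)) - 23403 = (20770 + (6221 - 1*16223)) - 23403 = (20770 + (6221 - 16223)) - 23403 = (20770 - 10002) - 23403 = 10768 - 23403 = -12635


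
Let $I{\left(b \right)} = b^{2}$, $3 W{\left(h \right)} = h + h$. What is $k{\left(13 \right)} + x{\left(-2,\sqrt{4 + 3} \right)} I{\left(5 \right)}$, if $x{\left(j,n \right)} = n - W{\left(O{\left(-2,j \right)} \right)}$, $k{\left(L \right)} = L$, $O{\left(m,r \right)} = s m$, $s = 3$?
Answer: $113 + 25 \sqrt{7} \approx 179.14$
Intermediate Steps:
$O{\left(m,r \right)} = 3 m$
$W{\left(h \right)} = \frac{2 h}{3}$ ($W{\left(h \right)} = \frac{h + h}{3} = \frac{2 h}{3}$)
$x{\left(j,n \right)} = 4 + n$ ($x{\left(j,n \right)} = n - \frac{2 \cdot 3 \left(-2\right)}{3} = n - \frac{2}{3} \left(-6\right) = n - -4 = n + 4 = 4 + n$)
$k{\left(13 \right)} + x{\left(-2,\sqrt{4 + 3} \right)} I{\left(5 \right)} = 13 + \left(4 + \sqrt{4 + 3}\right) 5^{2} = 13 + \left(4 + \sqrt{7}\right) 25 = 13 + \left(100 + 25 \sqrt{7}\right) = 113 + 25 \sqrt{7}$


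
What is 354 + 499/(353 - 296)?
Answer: 20677/57 ≈ 362.75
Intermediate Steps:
354 + 499/(353 - 296) = 354 + 499/57 = 20677/57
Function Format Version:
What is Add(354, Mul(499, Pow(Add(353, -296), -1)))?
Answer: Rational(20677, 57) ≈ 362.75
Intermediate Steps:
Add(354, Mul(499, Pow(Add(353, -296), -1))) = Add(354, Mul(499, Pow(57, -1))) = Add(354, Mul(499, Rational(1, 57))) = Add(354, Rational(499, 57)) = Rational(20677, 57)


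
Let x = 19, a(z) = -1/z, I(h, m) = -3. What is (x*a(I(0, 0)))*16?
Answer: 304/3 ≈ 101.33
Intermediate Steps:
(x*a(I(0, 0)))*16 = (19*(-1/(-3)))*16 = (19*(-1*(-1/3)))*16 = (19*(1/3))*16 = (19/3)*16 = 304/3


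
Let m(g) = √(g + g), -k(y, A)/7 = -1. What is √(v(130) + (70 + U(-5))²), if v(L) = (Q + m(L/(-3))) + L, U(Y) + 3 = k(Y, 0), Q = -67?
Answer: √(49851 + 6*I*√195)/3 ≈ 74.424 + 0.062543*I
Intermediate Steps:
k(y, A) = 7 (k(y, A) = -7*(-1) = 7)
m(g) = √2*√g (m(g) = √(2*g) = √2*√g)
U(Y) = 4 (U(Y) = -3 + 7 = 4)
v(L) = -67 + L + √6*√(-L)/3 (v(L) = (-67 + √2*√(L/(-3))) + L = (-67 + √2*√(L*(-⅓))) + L = (-67 + √2*√(-L/3)) + L = (-67 + √2*(√3*√(-L)/3)) + L = (-67 + √6*√(-L)/3) + L = -67 + L + √6*√(-L)/3)
√(v(130) + (70 + U(-5))²) = √((-67 + 130 + √6*√(-1*130)/3) + (70 + 4)²) = √((-67 + 130 + √6*√(-130)/3) + 74²) = √((-67 + 130 + √6*(I*√130)/3) + 5476) = √((-67 + 130 + 2*I*√195/3) + 5476) = √((63 + 2*I*√195/3) + 5476) = √(5539 + 2*I*√195/3)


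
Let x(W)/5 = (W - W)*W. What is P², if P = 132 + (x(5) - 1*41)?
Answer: 8281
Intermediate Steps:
x(W) = 0 (x(W) = 5*((W - W)*W) = 5*(0*W) = 5*0 = 0)
P = 91 (P = 132 + (0 - 1*41) = 132 + (0 - 41) = 132 - 41 = 91)
P² = 91² = 8281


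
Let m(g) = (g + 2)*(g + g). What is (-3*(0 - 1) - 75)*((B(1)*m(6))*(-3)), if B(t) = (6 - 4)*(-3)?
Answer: -124416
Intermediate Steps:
m(g) = 2*g*(2 + g) (m(g) = (2 + g)*(2*g) = 2*g*(2 + g))
B(t) = -6 (B(t) = 2*(-3) = -6)
(-3*(0 - 1) - 75)*((B(1)*m(6))*(-3)) = (-3*(0 - 1) - 75)*(-12*6*(2 + 6)*(-3)) = (-3*(-1) - 75)*(-12*6*8*(-3)) = (3 - 75)*(-6*96*(-3)) = -(-41472)*(-3) = -72*1728 = -124416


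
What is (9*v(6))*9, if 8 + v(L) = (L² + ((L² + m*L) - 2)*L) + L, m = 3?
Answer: 28026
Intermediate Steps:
v(L) = -8 + L + L² + L*(-2 + L² + 3*L) (v(L) = -8 + ((L² + ((L² + 3*L) - 2)*L) + L) = -8 + ((L² + (-2 + L² + 3*L)*L) + L) = -8 + ((L² + L*(-2 + L² + 3*L)) + L) = -8 + (L + L² + L*(-2 + L² + 3*L)) = -8 + L + L² + L*(-2 + L² + 3*L))
(9*v(6))*9 = (9*(-8 + 6³ - 1*6 + 4*6²))*9 = (9*(-8 + 216 - 6 + 4*36))*9 = (9*(-8 + 216 - 6 + 144))*9 = (9*346)*9 = 3114*9 = 28026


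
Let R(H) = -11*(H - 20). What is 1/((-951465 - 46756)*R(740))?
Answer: 1/7905910320 ≈ 1.2649e-10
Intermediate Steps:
R(H) = 220 - 11*H (R(H) = -11*(-20 + H) = 220 - 11*H)
1/((-951465 - 46756)*R(740)) = 1/((-951465 - 46756)*(220 - 11*740)) = 1/((-998221)*(220 - 8140)) = -1/998221/(-7920) = -1/998221*(-1/7920) = 1/7905910320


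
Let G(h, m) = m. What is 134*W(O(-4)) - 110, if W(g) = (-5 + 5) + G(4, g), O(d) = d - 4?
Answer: -1182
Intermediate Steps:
O(d) = -4 + d
W(g) = g (W(g) = (-5 + 5) + g = 0 + g = g)
134*W(O(-4)) - 110 = 134*(-4 - 4) - 110 = 134*(-8) - 110 = -1072 - 110 = -1182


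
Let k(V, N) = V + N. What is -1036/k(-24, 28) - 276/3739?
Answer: -968677/3739 ≈ -259.07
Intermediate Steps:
k(V, N) = N + V
-1036/k(-24, 28) - 276/3739 = -1036/(28 - 24) - 276/3739 = -1036/4 - 276*1/3739 = -1036*1/4 - 276/3739 = -259 - 276/3739 = -968677/3739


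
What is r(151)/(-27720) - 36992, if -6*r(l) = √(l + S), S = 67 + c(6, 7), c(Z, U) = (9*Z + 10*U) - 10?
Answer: -36992 + √83/83160 ≈ -36992.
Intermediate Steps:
c(Z, U) = -10 + 9*Z + 10*U
S = 181 (S = 67 + (-10 + 9*6 + 10*7) = 67 + (-10 + 54 + 70) = 67 + 114 = 181)
r(l) = -√(181 + l)/6 (r(l) = -√(l + 181)/6 = -√(181 + l)/6)
r(151)/(-27720) - 36992 = -√(181 + 151)/6/(-27720) - 36992 = -√83/3*(-1/27720) - 36992 = √83/83160 - 36992 = -36992 + √83/83160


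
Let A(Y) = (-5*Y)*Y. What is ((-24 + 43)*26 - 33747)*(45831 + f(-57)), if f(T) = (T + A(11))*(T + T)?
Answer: -4033555647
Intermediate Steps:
A(Y) = -5*Y²
f(T) = 2*T*(-605 + T) (f(T) = (T - 5*11²)*(T + T) = (T - 5*121)*(2*T) = (T - 605)*(2*T) = (-605 + T)*(2*T) = 2*T*(-605 + T))
((-24 + 43)*26 - 33747)*(45831 + f(-57)) = ((-24 + 43)*26 - 33747)*(45831 + 2*(-57)*(-605 - 57)) = (19*26 - 33747)*(45831 + 2*(-57)*(-662)) = (494 - 33747)*(45831 + 75468) = -33253*121299 = -4033555647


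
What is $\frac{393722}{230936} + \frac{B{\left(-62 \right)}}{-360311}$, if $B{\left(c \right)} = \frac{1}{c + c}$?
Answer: $\frac{549716681442}{322434026747} \approx 1.7049$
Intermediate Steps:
$B{\left(c \right)} = \frac{1}{2 c}$
$\frac{393722}{230936} + \frac{B{\left(-62 \right)}}{-360311} = \frac{393722}{230936} + \frac{\frac{1}{2} \frac{1}{-62}}{-360311} = 393722 \cdot \frac{1}{230936} + \frac{1}{2} \left(- \frac{1}{62}\right) \left(- \frac{1}{360311}\right) = \frac{196861}{115468} - - \frac{1}{44678564} = \frac{196861}{115468} + \frac{1}{44678564} = \frac{549716681442}{322434026747}$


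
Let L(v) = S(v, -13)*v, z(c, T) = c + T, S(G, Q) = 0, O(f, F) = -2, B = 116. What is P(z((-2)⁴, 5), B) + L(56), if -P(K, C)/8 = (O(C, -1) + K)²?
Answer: -2888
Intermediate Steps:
z(c, T) = T + c
L(v) = 0 (L(v) = 0*v = 0)
P(K, C) = -8*(-2 + K)²
P(z((-2)⁴, 5), B) + L(56) = -8*(-2 + (5 + (-2)⁴))² + 0 = -8*(-2 + (5 + 16))² + 0 = -8*(-2 + 21)² + 0 = -8*19² + 0 = -8*361 + 0 = -2888 + 0 = -2888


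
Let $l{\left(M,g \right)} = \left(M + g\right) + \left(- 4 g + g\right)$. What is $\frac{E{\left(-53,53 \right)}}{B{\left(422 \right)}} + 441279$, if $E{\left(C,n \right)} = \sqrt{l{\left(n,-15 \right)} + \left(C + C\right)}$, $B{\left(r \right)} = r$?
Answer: $441279 + \frac{i \sqrt{23}}{422} \approx 4.4128 \cdot 10^{5} + 0.011365 i$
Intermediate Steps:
$l{\left(M,g \right)} = M - 2 g$ ($l{\left(M,g \right)} = \left(M + g\right) - 3 g = M - 2 g$)
$E{\left(C,n \right)} = \sqrt{30 + n + 2 C}$ ($E{\left(C,n \right)} = \sqrt{\left(n - -30\right) + \left(C + C\right)} = \sqrt{\left(n + 30\right) + 2 C} = \sqrt{\left(30 + n\right) + 2 C} = \sqrt{30 + n + 2 C}$)
$\frac{E{\left(-53,53 \right)}}{B{\left(422 \right)}} + 441279 = \frac{\sqrt{30 + 53 + 2 \left(-53\right)}}{422} + 441279 = \sqrt{30 + 53 - 106} \cdot \frac{1}{422} + 441279 = \sqrt{-23} \cdot \frac{1}{422} + 441279 = i \sqrt{23} \cdot \frac{1}{422} + 441279 = \frac{i \sqrt{23}}{422} + 441279 = 441279 + \frac{i \sqrt{23}}{422}$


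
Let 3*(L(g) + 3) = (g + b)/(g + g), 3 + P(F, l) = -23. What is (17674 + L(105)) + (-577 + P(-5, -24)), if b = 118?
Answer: 10753063/630 ≈ 17068.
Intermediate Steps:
P(F, l) = -26 (P(F, l) = -3 - 23 = -26)
L(g) = -3 + (118 + g)/(6*g) (L(g) = -3 + ((g + 118)/(g + g))/3 = -3 + ((118 + g)/((2*g)))/3 = -3 + ((118 + g)*(1/(2*g)))/3 = -3 + ((118 + g)/(2*g))/3 = -3 + (118 + g)/(6*g))
(17674 + L(105)) + (-577 + P(-5, -24)) = (17674 + (⅙)*(118 - 17*105)/105) + (-577 - 26) = (17674 + (⅙)*(1/105)*(118 - 1785)) - 603 = (17674 + (⅙)*(1/105)*(-1667)) - 603 = (17674 - 1667/630) - 603 = 11132953/630 - 603 = 10753063/630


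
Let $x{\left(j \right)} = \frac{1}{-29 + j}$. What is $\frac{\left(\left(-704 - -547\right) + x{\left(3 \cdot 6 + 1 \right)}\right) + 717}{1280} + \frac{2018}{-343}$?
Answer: $- \frac{23909943}{4390400} \approx -5.446$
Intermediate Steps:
$\frac{\left(\left(-704 - -547\right) + x{\left(3 \cdot 6 + 1 \right)}\right) + 717}{1280} + \frac{2018}{-343} = \frac{\left(\left(-704 - -547\right) + \frac{1}{-29 + \left(3 \cdot 6 + 1\right)}\right) + 717}{1280} + \frac{2018}{-343} = \left(\left(\left(-704 + 547\right) + \frac{1}{-29 + \left(18 + 1\right)}\right) + 717\right) \frac{1}{1280} + 2018 \left(- \frac{1}{343}\right) = \left(\left(-157 + \frac{1}{-29 + 19}\right) + 717\right) \frac{1}{1280} - \frac{2018}{343} = \left(\left(-157 + \frac{1}{-10}\right) + 717\right) \frac{1}{1280} - \frac{2018}{343} = \left(\left(-157 - \frac{1}{10}\right) + 717\right) \frac{1}{1280} - \frac{2018}{343} = \left(- \frac{1571}{10} + 717\right) \frac{1}{1280} - \frac{2018}{343} = \frac{5599}{10} \cdot \frac{1}{1280} - \frac{2018}{343} = \frac{5599}{12800} - \frac{2018}{343} = - \frac{23909943}{4390400}$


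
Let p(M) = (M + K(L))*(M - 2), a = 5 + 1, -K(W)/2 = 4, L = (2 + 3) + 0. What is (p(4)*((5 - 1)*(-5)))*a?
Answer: 960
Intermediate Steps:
L = 5 (L = 5 + 0 = 5)
K(W) = -8 (K(W) = -2*4 = -8)
a = 6
p(M) = (-8 + M)*(-2 + M) (p(M) = (M - 8)*(M - 2) = (-8 + M)*(-2 + M))
(p(4)*((5 - 1)*(-5)))*a = ((16 + 4² - 10*4)*((5 - 1)*(-5)))*6 = ((16 + 16 - 40)*(4*(-5)))*6 = -8*(-20)*6 = 160*6 = 960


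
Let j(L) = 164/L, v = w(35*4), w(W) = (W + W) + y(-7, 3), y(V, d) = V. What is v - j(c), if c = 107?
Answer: 29047/107 ≈ 271.47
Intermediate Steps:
w(W) = -7 + 2*W (w(W) = (W + W) - 7 = 2*W - 7 = -7 + 2*W)
v = 273 (v = -7 + 2*(35*4) = -7 + 2*140 = -7 + 280 = 273)
v - j(c) = 273 - 164/107 = 29047/107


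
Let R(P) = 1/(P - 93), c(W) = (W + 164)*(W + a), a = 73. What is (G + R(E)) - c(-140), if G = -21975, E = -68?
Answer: -3279088/161 ≈ -20367.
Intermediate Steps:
c(W) = (73 + W)*(164 + W) (c(W) = (W + 164)*(W + 73) = (164 + W)*(73 + W) = (73 + W)*(164 + W))
R(P) = 1/(-93 + P)
(G + R(E)) - c(-140) = (-21975 + 1/(-93 - 68)) - (11972 + (-140)² + 237*(-140)) = (-21975 + 1/(-161)) - (11972 + 19600 - 33180) = (-21975 - 1/161) - 1*(-1608) = -3537976/161 + 1608 = -3279088/161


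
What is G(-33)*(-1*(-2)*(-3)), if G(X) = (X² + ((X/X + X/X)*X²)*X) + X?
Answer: 424908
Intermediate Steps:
G(X) = X + X² + 2*X³ (G(X) = (X² + ((1 + 1)*X²)*X) + X = (X² + (2*X²)*X) + X = (X² + 2*X³) + X = X + X² + 2*X³)
G(-33)*(-1*(-2)*(-3)) = (-33*(1 - 33 + 2*(-33)²))*(-1*(-2)*(-3)) = (-33*(1 - 33 + 2*1089))*(2*(-3)) = -33*(1 - 33 + 2178)*(-6) = -33*2146*(-6) = -70818*(-6) = 424908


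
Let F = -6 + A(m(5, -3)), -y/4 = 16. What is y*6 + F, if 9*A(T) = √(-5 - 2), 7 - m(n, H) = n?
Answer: -390 + I*√7/9 ≈ -390.0 + 0.29397*I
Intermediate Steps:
y = -64 (y = -4*16 = -64)
m(n, H) = 7 - n
A(T) = I*√7/9 (A(T) = √(-5 - 2)/9 = √(-7)/9 = (I*√7)/9 = I*√7/9)
F = -6 + I*√7/9 ≈ -6.0 + 0.29397*I
y*6 + F = -64*6 + (-6 + I*√7/9) = -384 + (-6 + I*√7/9) = -390 + I*√7/9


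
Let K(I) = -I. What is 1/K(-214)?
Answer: 1/214 ≈ 0.0046729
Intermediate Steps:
1/K(-214) = 1/(-1*(-214)) = 1/214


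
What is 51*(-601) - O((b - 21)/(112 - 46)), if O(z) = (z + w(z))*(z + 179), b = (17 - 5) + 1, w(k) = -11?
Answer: -31212538/1089 ≈ -28662.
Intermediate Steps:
b = 13 (b = 12 + 1 = 13)
O(z) = (-11 + z)*(179 + z) (O(z) = (z - 11)*(z + 179) = (-11 + z)*(179 + z))
51*(-601) - O((b - 21)/(112 - 46)) = 51*(-601) - (-1969 + ((13 - 21)/(112 - 46))**2 + 168*((13 - 21)/(112 - 46))) = -30651 - (-1969 + (-8/66)**2 + 168*(-8/66)) = -30651 - (-1969 + (-8*1/66)**2 + 168*(-8*1/66)) = -30651 - (-1969 + (-4/33)**2 + 168*(-4/33)) = -30651 - (-1969 + 16/1089 - 224/11) = -30651 - 1*(-2166401/1089) = -30651 + 2166401/1089 = -31212538/1089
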